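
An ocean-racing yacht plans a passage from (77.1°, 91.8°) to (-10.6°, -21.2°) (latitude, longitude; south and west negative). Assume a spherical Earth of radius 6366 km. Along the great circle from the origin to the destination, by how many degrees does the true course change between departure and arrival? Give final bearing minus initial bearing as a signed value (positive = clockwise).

Initial bearing θ₁ = atan2(sin Δλ cos φ₂, cos φ₁ sin φ₂ − sin φ₁ cos φ₂ cos Δλ) = 290.22°
Final bearing θ₂ = (initial bearing from the destination back to the start) + 180° = 192.31°
Δθ = θ₂ − θ₁ = -97.9°

-97.9°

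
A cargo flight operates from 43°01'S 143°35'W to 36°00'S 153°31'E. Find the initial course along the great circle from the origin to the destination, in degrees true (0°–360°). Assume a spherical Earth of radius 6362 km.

256.1°

θ = atan2( sin Δλ·cos φ₂ ,  cos φ₁ sin φ₂ − sin φ₁ cos φ₂ cos Δλ )
  = atan2(-0.7202, -0.1783) = 256.09°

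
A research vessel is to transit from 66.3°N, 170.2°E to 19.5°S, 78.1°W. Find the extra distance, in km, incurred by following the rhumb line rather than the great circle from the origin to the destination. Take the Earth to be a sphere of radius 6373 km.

687 km

Great circle: cos σ = sin φ₁ sin φ₂ + cos φ₁ cos φ₂ cos Δλ,  σ = 2.0328 rad → d_gc = 12955.1 km
Rhumb line: Δψ = -1.9086, q = Δφ/Δψ = 0.7846, d_rh = R√(Δφ²+q²Δλ²) = 13642.1 km
Excess = 13642.1 − 12955.1 = 687.0 ≈ 687 km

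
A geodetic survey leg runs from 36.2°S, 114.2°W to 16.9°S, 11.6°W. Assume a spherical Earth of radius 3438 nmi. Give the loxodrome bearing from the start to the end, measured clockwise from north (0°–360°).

78.0°

Meridional parts: M(φ₁)=-0.6786, M(φ₂)=-0.2993 → ΔM = +0.3793;  Δλ = +1.7907 rad
tan C = Δλ / ΔM = +4.7216 → C = 78.04°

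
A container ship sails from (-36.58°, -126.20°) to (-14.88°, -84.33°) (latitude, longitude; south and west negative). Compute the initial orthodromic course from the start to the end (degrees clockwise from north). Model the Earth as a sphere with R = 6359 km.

71.0°

N = sin Δλ·cos φ₂ = +0.6451;  D = cos φ₁ sin φ₂ − sin φ₁ cos φ₂ cos Δλ = +0.2227
initial course = atan2(N, D) = 70.95°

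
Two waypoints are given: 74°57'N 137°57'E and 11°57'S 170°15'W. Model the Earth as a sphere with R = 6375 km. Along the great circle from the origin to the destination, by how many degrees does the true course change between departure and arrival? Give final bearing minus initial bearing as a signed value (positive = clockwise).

+38.5°

Initial bearing θ₁ = atan2(sin Δλ cos φ₂, cos φ₁ sin φ₂ − sin φ₁ cos φ₂ cos Δλ) = 129.69°
Final bearing θ₂ = (initial bearing from the destination back to the start) + 180° = 168.21°
Δθ = θ₂ − θ₁ = +38.5°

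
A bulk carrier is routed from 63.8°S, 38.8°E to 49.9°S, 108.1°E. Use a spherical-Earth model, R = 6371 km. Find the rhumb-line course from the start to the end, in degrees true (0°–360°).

Meridional parts: M(φ₁)=-1.4580, M(φ₂)=-1.0080 → ΔM = +0.4500;  Δλ = +1.2095 rad
tan C = Δλ / ΔM = +2.6878 → C = 69.59°

69.6°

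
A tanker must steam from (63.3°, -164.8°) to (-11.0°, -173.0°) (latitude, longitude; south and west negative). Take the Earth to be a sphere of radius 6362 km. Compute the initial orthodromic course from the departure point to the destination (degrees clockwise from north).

N = sin Δλ·cos φ₂ = -0.1400;  D = cos φ₁ sin φ₂ − sin φ₁ cos φ₂ cos Δλ = -0.9537
initial course = atan2(N, D) = 188.35°

188.4°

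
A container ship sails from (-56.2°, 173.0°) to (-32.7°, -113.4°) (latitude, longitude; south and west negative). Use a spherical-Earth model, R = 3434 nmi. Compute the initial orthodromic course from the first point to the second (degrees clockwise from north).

97.3°

N = sin Δλ·cos φ₂ = +0.8073;  D = cos φ₁ sin φ₂ − sin φ₁ cos φ₂ cos Δλ = -0.1031
initial course = atan2(N, D) = 97.28°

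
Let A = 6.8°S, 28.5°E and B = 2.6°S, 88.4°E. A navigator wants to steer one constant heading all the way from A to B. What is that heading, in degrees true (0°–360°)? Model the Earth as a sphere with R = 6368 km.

86.0°

Meridional parts: M(φ₁)=-0.1190, M(φ₂)=-0.0454 → ΔM = +0.0736;  Δλ = +1.0455 rad
tan C = Δλ / ΔM = +14.2107 → C = 85.97°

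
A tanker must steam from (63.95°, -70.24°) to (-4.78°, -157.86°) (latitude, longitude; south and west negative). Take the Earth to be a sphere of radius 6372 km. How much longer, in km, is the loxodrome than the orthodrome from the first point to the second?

376 km

Great circle: cos σ = sin φ₁ sin φ₂ + cos φ₁ cos φ₂ cos Δλ,  σ = 1.6275 rad → d_gc = 10370.5 km
Rhumb line: Δψ = -1.5474, q = Δφ/Δψ = 0.7752, d_rh = R√(Δφ²+q²Δλ²) = 10746.4 km
Excess = 10746.4 − 10370.5 = 375.9 ≈ 376 km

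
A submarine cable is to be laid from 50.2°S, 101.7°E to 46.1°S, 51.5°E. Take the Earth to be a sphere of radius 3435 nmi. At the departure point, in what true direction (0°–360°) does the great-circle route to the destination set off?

N = sin Δλ·cos φ₂ = -0.5327;  D = cos φ₁ sin φ₂ − sin φ₁ cos φ₂ cos Δλ = -0.1202
initial course = atan2(N, D) = 257.28°

257.3°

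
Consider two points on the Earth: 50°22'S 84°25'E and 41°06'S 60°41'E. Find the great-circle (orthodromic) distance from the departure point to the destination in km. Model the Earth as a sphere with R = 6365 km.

2095 km

cos σ = sin φ₁ sin φ₂ + cos φ₁ cos φ₂ cos Δλ
      = sin(-50.37°)sin(-41.10°) + cos(-50.37°)cos(-41.10°)cos(-23.73°) = 0.9463
σ = 18.862° → d = Rσ = 6365·0.32921 = 2095 km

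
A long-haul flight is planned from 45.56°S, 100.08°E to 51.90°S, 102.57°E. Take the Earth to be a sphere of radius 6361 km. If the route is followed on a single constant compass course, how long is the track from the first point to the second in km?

Δψ = ln[tan(π/4+φ₂/2)/tan(π/4+φ₁/2)] = -0.1681;  Δφ = -0.1107 rad,  Δλ = +0.0435 rad
q = Δφ/Δψ = 0.6584
d = R·√(Δφ² + q²Δλ²) = 6361·0.11429 = 727 km

727 km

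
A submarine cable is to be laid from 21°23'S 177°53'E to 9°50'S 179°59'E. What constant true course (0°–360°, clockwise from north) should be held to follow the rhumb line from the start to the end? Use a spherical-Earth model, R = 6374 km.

9.9°

Meridional parts: M(φ₁)=-0.3822, M(φ₂)=-0.1725 → ΔM = +0.2097;  Δλ = +0.0367 rad
tan C = Δλ / ΔM = +0.1748 → C = 9.91°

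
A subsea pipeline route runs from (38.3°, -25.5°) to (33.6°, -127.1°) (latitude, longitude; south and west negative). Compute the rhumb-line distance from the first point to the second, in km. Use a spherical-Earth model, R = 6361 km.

9141 km

Δψ = ln[tan(π/4+φ₂/2)/tan(π/4+φ₁/2)] = -0.1014;  Δφ = -0.0820 rad,  Δλ = -1.7733 rad
q = Δφ/Δψ = 0.8091
d = R·√(Δφ² + q²Δλ²) = 6361·1.43702 = 9141 km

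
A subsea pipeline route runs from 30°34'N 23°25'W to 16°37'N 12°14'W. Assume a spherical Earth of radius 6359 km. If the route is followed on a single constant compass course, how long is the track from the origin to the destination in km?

Δψ = ln[tan(π/4+φ₂/2)/tan(π/4+φ₁/2)] = -0.2666;  Δφ = -0.2435 rad,  Δλ = +0.1952 rad
q = Δφ/Δψ = 0.9133
d = R·√(Δφ² + q²Δλ²) = 6359·0.30176 = 1919 km

1919 km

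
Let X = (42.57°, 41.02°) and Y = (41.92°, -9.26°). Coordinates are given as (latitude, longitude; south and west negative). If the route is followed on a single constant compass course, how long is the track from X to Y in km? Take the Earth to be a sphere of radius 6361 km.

4133 km

Δψ = ln[tan(π/4+φ₂/2)/tan(π/4+φ₁/2)] = -0.0153;  Δφ = -0.0113 rad,  Δλ = -0.8776 rad
q = Δφ/Δψ = 0.7403
d = R·√(Δφ² + q²Δλ²) = 6361·0.64972 = 4133 km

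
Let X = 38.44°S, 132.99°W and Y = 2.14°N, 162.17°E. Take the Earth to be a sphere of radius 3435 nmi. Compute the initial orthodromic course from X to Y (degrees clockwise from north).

288.0°

N = sin Δλ·cos φ₂ = -0.9045;  D = cos φ₁ sin φ₂ − sin φ₁ cos φ₂ cos Δλ = +0.2934
initial course = atan2(N, D) = 287.97°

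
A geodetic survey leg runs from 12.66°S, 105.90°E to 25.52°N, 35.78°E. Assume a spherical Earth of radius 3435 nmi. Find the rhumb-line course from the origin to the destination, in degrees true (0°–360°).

Meridional parts: M(φ₁)=-0.2228, M(φ₂)=+0.4609 → ΔM = +0.6837;  Δλ = -1.2238 rad
tan C = Δλ / ΔM = -1.7900 → C = 299.19°

299.2°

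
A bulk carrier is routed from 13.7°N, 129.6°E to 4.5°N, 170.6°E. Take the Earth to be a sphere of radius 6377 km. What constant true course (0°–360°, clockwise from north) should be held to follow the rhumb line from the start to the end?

Meridional parts: M(φ₁)=+0.2414, M(φ₂)=+0.0786 → ΔM = -0.1628;  Δλ = +0.7156 rad
tan C = Δλ / ΔM = -4.3955 → C = 102.82°

102.8°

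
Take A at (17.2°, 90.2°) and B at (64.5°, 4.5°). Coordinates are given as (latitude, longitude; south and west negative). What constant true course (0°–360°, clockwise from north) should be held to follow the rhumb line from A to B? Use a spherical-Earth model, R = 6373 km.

308.3°

Δψ = ln[tan(π/4+φ₂/2)/tan(π/4+φ₁/2)] = +1.1812
Δλ = -1.4957 rad (taken the short way round)
course = atan2(Δλ, Δψ) = 308.30°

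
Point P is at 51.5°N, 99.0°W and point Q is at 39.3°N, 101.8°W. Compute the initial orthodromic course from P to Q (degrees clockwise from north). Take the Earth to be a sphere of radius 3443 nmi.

θ = atan2( sin Δλ·cos φ₂ ,  cos φ₁ sin φ₂ − sin φ₁ cos φ₂ cos Δλ )
  = atan2(-0.0378, -0.2106) = 190.18°

190.2°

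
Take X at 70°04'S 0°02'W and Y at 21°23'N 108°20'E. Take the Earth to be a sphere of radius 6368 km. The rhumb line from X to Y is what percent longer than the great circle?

5.4%

Great circle: σ = 2.0295 rad → d_gc = Rσ = 12923.9 km
Rhumb: Δφ = +1.5961, Δλ = +1.8914, Δψ = +2.1210, q = Δφ/Δψ = 0.7525 → d_rh = R√(Δφ²+q²Δλ²) = 13618.1 km
Excess = (13618.1 − 12923.9) / 12923.9 = 694.2 / 12923.9 = 5.37% ≈ 5.4%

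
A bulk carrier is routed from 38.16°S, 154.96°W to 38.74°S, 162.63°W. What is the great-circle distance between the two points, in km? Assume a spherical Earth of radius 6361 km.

670 km

cos σ = sin φ₁ sin φ₂ + cos φ₁ cos φ₂ cos Δλ
      = sin(-38.16°)sin(-38.74°) + cos(-38.16°)cos(-38.74°)cos(-7.67°) = 0.9945
σ = 6.033° → d = Rσ = 6361·0.10529 = 670 km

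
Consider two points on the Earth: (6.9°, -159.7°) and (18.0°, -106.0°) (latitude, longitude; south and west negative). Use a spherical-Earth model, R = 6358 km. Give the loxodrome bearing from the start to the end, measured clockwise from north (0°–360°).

Meridional parts: M(φ₁)=+0.1207, M(φ₂)=+0.3195 → ΔM = +0.1987;  Δλ = +0.9372 rad
tan C = Δλ / ΔM = +4.7160 → C = 78.03°

78.0°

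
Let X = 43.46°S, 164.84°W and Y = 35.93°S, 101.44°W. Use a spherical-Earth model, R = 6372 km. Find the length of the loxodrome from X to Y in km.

5480 km

Rhumb course C = atan2(Δλ, Δψ) with Δψ = ln[tan(π/4+φ₂/2)/tan(π/4+φ₁/2)] = +0.1711, Δλ = +1.1065 → C = 81.21°
d = R·|Δφ| / |cos C| = 6372·0.13142 / 0.15280 = 5480 km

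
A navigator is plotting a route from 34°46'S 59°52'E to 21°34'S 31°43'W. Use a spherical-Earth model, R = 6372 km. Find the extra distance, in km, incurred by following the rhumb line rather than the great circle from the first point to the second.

267 km

Great circle: cos σ = sin φ₁ sin φ₂ + cos φ₁ cos φ₂ cos Δλ,  σ = 1.3812 rad → d_gc = 8800.76 km
Rhumb line: Δψ = +0.2622, q = Δφ/Δψ = 0.8785, d_rh = R√(Δφ²+q²Δλ²) = 9067.34 km
Excess = 9067.34 − 8800.76 = 266.58 ≈ 267 km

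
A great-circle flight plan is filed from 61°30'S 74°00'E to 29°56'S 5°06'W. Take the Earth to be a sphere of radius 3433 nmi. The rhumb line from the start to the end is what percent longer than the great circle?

Great circle: σ = 1.0278 rad → d_gc = Rσ = 3528.4 nmi
Rhumb: Δφ = +0.5509, Δλ = -1.3806, Δψ = +0.8226, q = Δφ/Δψ = 0.6698 → d_rh = R√(Δφ²+q²Δλ²) = 3695.1 nmi
Excess = (3695.1 − 3528.4) / 3528.4 = 166.7 / 3528.4 = 4.72% ≈ 4.7%

4.7%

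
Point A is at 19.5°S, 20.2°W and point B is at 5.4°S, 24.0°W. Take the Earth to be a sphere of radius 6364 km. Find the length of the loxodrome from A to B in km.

1619 km

Rhumb course C = atan2(Δλ, Δψ) with Δψ = ln[tan(π/4+φ₂/2)/tan(π/4+φ₁/2)] = +0.2527, Δλ = -0.0663 → C = 345.30°
d = R·|Δφ| / |cos C| = 6364·0.24609 / 0.96725 = 1619 km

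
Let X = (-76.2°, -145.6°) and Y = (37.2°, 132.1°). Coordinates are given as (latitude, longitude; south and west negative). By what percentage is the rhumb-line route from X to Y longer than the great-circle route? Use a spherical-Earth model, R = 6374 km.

2.5%

Great circle: σ = 2.1672 rad → d_gc = Rσ = 13813.9 km
Rhumb: Δφ = +1.9792, Δλ = -1.4364, Δψ = +2.8122, q = Δφ/Δψ = 0.7038 → d_rh = R√(Δφ²+q²Δλ²) = 14165.8 km
Excess = (14165.8 − 13813.9) / 13813.9 = 351.9 / 13813.9 = 2.547% ≈ 2.5%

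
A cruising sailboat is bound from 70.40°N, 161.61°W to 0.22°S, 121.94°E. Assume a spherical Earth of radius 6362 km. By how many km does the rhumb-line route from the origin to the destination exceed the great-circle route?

325 km

Great circle: cos σ = sin φ₁ sin φ₂ + cos φ₁ cos φ₂ cos Δλ,  σ = 1.4957 rad → d_gc = 9515.96 km
Rhumb line: Δψ = -1.7599, q = Δφ/Δψ = 0.7004, d_rh = R√(Δφ²+q²Δλ²) = 9840.51 km
Excess = 9840.51 − 9515.96 = 324.55 ≈ 325 km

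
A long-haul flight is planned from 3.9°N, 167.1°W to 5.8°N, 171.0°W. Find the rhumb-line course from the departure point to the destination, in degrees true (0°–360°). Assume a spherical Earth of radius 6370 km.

296.1°

Meridional parts: M(φ₁)=+0.0681, M(φ₂)=+0.1014 → ΔM = +0.0333;  Δλ = -0.0681 rad
tan C = Δλ / ΔM = -2.0452 → C = 296.06°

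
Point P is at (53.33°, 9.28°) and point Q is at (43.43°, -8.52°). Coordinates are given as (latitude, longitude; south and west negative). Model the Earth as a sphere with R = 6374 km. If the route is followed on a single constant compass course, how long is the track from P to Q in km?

Δψ = ln[tan(π/4+φ₂/2)/tan(π/4+φ₁/2)] = -0.2613;  Δφ = -0.1728 rad,  Δλ = -0.3107 rad
q = Δφ/Δψ = 0.6613
d = R·√(Δφ² + q²Δλ²) = 6374·0.26844 = 1711 km

1711 km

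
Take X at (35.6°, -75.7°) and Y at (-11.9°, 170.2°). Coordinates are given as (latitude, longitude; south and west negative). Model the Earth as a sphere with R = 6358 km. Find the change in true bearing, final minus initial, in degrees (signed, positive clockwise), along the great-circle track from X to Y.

-38.2°

At departure: θ₁ = atan2(sin Δλ cos φ₂, cos φ₁ sin φ₂ − sin φ₁ cos φ₂ cos Δλ) = 274.16°
At arrival: θ₂ = atan2(sin Δλ cos φ₁, −cos φ₂ sin φ₁ + sin φ₂ cos φ₁ cos Δλ) = 235.97°
Δθ = θ₂ − θ₁ = -38.2°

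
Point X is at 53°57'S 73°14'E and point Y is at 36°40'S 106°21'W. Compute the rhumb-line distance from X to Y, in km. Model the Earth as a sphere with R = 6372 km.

Rhumb course C = atan2(Δλ, Δψ) with Δψ = ln[tan(π/4+φ₂/2)/tan(π/4+φ₁/2)] = +0.4340, Δλ = -3.1343 → C = 277.88°
d = R·|Δφ| / |cos C| = 6372·0.30165 / 0.13715 = 14015 km

14015 km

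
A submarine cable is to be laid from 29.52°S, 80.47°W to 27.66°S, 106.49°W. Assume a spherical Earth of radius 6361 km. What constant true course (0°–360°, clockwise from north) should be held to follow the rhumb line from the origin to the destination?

Meridional parts: M(φ₁)=-0.5397, M(φ₂)=-0.5027 → ΔM = +0.0370;  Δλ = -0.4541 rad
tan C = Δλ / ΔM = -12.2826 → C = 274.65°

274.7°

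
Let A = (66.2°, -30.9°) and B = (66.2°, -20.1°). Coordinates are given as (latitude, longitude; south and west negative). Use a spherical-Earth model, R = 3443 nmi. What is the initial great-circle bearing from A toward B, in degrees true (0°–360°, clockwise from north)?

θ = atan2( sin Δλ·cos φ₂ ,  cos φ₁ sin φ₂ − sin φ₁ cos φ₂ cos Δλ )
  = atan2(+0.0756, +0.0065) = 85.06°

85.1°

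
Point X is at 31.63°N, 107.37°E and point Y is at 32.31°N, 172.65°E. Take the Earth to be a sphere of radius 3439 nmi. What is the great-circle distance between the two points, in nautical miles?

cos σ = sin φ₁ sin φ₂ + cos φ₁ cos φ₂ cos Δλ
      = sin(31.63°)sin(32.31°) + cos(31.63°)cos(32.31°)cos(65.28°) = 0.5812
σ = 54.462° → d = Rσ = 3439·0.95054 = 3269 nmi

3269 nmi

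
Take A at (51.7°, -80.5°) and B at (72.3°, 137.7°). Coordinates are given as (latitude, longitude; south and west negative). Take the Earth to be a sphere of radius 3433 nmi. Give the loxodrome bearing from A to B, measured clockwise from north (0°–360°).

Δψ = ln[tan(π/4+φ₂/2)/tan(π/4+φ₁/2)] = +0.8021
Δλ = -2.4749 rad (taken the short way round)
course = atan2(Δλ, Δψ) = 287.96°

288.0°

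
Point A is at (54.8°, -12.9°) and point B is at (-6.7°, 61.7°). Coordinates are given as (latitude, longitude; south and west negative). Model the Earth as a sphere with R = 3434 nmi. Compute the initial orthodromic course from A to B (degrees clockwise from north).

N = sin Δλ·cos φ₂ = +0.9575;  D = cos φ₁ sin φ₂ − sin φ₁ cos φ₂ cos Δλ = -0.2828
initial course = atan2(N, D) = 106.45°

106.5°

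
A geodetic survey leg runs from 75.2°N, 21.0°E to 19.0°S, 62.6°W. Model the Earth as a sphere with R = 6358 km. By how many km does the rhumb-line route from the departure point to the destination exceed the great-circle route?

Great circle: cos σ = sin φ₁ sin φ₂ + cos φ₁ cos φ₂ cos Δλ,  σ = 1.8628 rad → d_gc = 11843.5 km
Rhumb line: Δψ = -2.3790, q = Δφ/Δψ = 0.6911, d_rh = R√(Δφ²+q²Δλ²) = 12262.6 km
Excess = 12262.6 − 11843.5 = 419.1 ≈ 419 km

419 km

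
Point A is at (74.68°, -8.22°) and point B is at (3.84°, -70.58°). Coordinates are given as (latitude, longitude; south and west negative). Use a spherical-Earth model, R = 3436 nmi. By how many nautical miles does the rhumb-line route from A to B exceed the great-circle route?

120 nmi

Great circle: cos σ = sin φ₁ sin φ₂ + cos φ₁ cos φ₂ cos Δλ,  σ = 1.3828 rad → d_gc = 4751.3 nmi
Rhumb line: Δψ = -1.9392, q = Δφ/Δψ = 0.6376, d_rh = R√(Δφ²+q²Δλ²) = 4871.6 nmi
Excess = 4871.6 − 4751.3 = 120.3 ≈ 120 nmi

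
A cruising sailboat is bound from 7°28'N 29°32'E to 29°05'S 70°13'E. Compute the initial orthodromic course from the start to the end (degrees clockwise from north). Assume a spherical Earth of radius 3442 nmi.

θ = atan2( sin Δλ·cos φ₂ ,  cos φ₁ sin φ₂ − sin φ₁ cos φ₂ cos Δλ )
  = atan2(+0.5697, -0.5681) = 134.92°

134.9°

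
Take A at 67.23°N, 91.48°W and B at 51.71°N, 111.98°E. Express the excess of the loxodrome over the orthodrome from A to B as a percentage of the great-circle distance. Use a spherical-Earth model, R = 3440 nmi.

Great circle: σ = 1.0429 rad → d_gc = Rσ = 3587.6 nmi
Rhumb: Δφ = -0.2709, Δλ = -2.7321, Δψ = -0.5447, q = Δφ/Δψ = 0.4973 → d_rh = R√(Δφ²+q²Δλ²) = 4766.0 nmi
Excess = (4766.0 − 3587.6) / 3587.6 = 1178.4 / 3587.6 = 32.846% ≈ 32.8%

32.8%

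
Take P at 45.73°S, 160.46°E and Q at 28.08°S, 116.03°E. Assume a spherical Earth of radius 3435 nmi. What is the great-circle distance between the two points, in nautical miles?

2340 nmi

Haversine: a = sin²(Δφ/2)+cos φ₁ cos φ₂ sin²(Δλ/2) = 0.11157;  σ = 2·atan2(√a,√(1−a))
σ = 39.027° → d = Rσ = 3435·0.68115 = 2340 nmi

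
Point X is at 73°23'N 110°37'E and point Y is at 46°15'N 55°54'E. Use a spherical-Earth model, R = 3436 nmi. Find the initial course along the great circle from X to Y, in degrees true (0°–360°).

N = sin Δλ·cos φ₂ = -0.5645;  D = cos φ₁ sin φ₂ − sin φ₁ cos φ₂ cos Δλ = -0.1762
initial course = atan2(N, D) = 252.67°

252.7°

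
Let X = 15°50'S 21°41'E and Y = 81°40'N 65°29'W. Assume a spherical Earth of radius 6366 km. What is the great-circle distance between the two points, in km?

11694 km

cos σ = sin φ₁ sin φ₂ + cos φ₁ cos φ₂ cos Δλ
      = sin(-15.83°)sin(81.67°) + cos(-15.83°)cos(81.67°)cos(-87.17°) = -0.2631
σ = 105.252° → d = Rσ = 6366·1.83700 = 11694 km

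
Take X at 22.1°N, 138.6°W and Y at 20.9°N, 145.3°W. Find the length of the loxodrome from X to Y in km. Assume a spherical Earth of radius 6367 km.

705 km

Δψ = ln[tan(π/4+φ₂/2)/tan(π/4+φ₁/2)] = -0.0225;  Δφ = -0.0209 rad,  Δλ = -0.1169 rad
q = Δφ/Δψ = 0.9304
d = R·√(Δφ² + q²Δλ²) = 6367·0.11080 = 705 km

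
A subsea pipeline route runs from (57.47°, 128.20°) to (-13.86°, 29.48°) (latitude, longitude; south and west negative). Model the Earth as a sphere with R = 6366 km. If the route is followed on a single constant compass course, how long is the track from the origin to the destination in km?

Δψ = ln[tan(π/4+φ₂/2)/tan(π/4+φ₁/2)] = -1.4761;  Δφ = -1.2449 rad,  Δλ = -1.7230 rad
q = Δφ/Δψ = 0.8434
d = R·√(Δφ² + q²Δλ²) = 6366·1.91351 = 12181 km

12181 km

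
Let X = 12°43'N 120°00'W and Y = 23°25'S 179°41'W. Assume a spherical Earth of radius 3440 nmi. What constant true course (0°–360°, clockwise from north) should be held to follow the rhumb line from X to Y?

Meridional parts: M(φ₁)=+0.2238, M(φ₂)=-0.4206 → ΔM = -0.6444;  Δλ = -1.0417 rad
tan C = Δλ / ΔM = +1.6166 → C = 238.26°

238.3°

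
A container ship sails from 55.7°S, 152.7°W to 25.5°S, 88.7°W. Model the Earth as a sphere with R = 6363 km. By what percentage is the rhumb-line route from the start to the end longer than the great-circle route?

2.5%

Great circle: σ = 0.9538 rad → d_gc = Rσ = 6068.8 km
Rhumb: Δφ = +0.5271, Δλ = +1.1170, Δψ = +0.7152, q = Δφ/Δψ = 0.7370 → d_rh = R√(Δφ²+q²Δλ²) = 6219.8 km
Excess = (6219.8 − 6068.8) / 6068.8 = 151.0 / 6068.8 = 2.49% ≈ 2.5%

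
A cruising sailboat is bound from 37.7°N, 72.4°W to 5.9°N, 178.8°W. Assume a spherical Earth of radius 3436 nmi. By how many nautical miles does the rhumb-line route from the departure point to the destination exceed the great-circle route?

180 nmi

Great circle: cos σ = sin φ₁ sin φ₂ + cos φ₁ cos φ₂ cos Δλ,  σ = 1.7308 rad → d_gc = 5947.1 nmi
Rhumb line: Δψ = -0.6082, q = Δφ/Δψ = 0.9126, d_rh = R√(Δφ²+q²Δλ²) = 6127.1 nmi
Excess = 6127.1 − 5947.1 = 180.0 ≈ 180 nmi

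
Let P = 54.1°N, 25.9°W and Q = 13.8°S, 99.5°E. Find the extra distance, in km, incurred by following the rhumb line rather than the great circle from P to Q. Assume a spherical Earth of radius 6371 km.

713 km

Great circle: cos σ = sin φ₁ sin φ₂ + cos φ₁ cos φ₂ cos Δλ,  σ = 2.1213 rad → d_gc = 13514.62 km
Rhumb line: Δψ = -1.3704, q = Δφ/Δψ = 0.8648, d_rh = R√(Δφ²+q²Δλ²) = 14227.13 km
Excess = 14227.13 − 13514.62 = 712.51 ≈ 713 km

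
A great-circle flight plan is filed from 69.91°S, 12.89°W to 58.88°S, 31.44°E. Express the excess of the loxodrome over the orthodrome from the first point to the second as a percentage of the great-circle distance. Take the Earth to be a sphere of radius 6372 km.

2.1%

Great circle: σ = 0.3737 rad → d_gc = Rσ = 2381.1 km
Rhumb: Δφ = +0.1925, Δλ = +0.7737, Δψ = +0.4523, q = Δφ/Δψ = 0.4256 → d_rh = R√(Δφ²+q²Δλ²) = 2430.5 km
Excess = (2430.5 − 2381.1) / 2381.1 = 49.4 / 2381.1 = 2.07% ≈ 2.1%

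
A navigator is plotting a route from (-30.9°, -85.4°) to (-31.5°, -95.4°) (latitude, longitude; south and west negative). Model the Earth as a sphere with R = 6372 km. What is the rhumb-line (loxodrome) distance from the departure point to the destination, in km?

954 km

Rhumb course C = atan2(Δλ, Δψ) with Δψ = ln[tan(π/4+φ₂/2)/tan(π/4+φ₁/2)] = -0.0122, Δλ = -0.1745 → C = 265.99°
d = R·|Δφ| / |cos C| = 6372·0.01047 / 0.06997 = 954 km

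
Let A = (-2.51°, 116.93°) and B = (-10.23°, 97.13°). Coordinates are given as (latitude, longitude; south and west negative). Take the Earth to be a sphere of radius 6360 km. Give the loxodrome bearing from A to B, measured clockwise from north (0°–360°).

Δψ = ln[tan(π/4+φ₂/2)/tan(π/4+φ₁/2)] = -0.1357
Δλ = -0.3456 rad (taken the short way round)
course = atan2(Δλ, Δψ) = 248.56°

248.6°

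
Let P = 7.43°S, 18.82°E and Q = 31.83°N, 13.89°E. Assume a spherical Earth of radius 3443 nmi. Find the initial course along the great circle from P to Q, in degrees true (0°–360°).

353.4°

N = sin Δλ·cos φ₂ = -0.0730;  D = cos φ₁ sin φ₂ − sin φ₁ cos φ₂ cos Δλ = +0.6324
initial course = atan2(N, D) = 353.41°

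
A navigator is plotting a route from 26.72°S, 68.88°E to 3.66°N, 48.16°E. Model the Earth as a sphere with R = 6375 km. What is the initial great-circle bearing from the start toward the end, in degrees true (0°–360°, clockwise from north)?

N = sin Δλ·cos φ₂ = -0.3531;  D = cos φ₁ sin φ₂ − sin φ₁ cos φ₂ cos Δλ = +0.4767
initial course = atan2(N, D) = 323.47°

323.5°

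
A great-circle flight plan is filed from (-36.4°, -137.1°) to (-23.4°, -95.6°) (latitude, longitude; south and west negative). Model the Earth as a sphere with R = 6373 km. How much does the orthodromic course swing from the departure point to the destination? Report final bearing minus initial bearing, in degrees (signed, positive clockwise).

-21.5°

Initial bearing θ₁ = atan2(sin Δλ cos φ₂, cos φ₁ sin φ₂ − sin φ₁ cos φ₂ cos Δλ) = 81.74°
Final bearing θ₂ = (initial bearing from the destination back to the start) + 180° = 60.22°
Δθ = θ₂ − θ₁ = -21.5°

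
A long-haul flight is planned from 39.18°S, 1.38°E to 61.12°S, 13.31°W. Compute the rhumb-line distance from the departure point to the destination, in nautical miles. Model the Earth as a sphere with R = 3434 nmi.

Δψ = ln[tan(π/4+φ₂/2)/tan(π/4+φ₁/2)] = -0.6124;  Δφ = -0.3829 rad,  Δλ = -0.2564 rad
q = Δφ/Δψ = 0.6253
d = R·√(Δφ² + q²Δλ²) = 3434·0.41513 = 1426 nmi

1426 nmi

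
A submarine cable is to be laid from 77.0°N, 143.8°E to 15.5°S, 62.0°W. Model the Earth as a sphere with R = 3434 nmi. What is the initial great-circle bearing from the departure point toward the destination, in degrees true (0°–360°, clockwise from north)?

28.1°

θ = atan2( sin Δλ·cos φ₂ ,  cos φ₁ sin φ₂ − sin φ₁ cos φ₂ cos Δλ )
  = atan2(+0.4194, +0.7852) = 28.11°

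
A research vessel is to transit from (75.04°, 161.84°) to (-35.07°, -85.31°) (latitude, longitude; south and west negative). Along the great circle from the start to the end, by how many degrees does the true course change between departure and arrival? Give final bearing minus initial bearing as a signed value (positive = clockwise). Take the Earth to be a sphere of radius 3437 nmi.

+83.9°

At departure: θ₁ = atan2(sin Δλ cos φ₂, cos φ₁ sin φ₂ − sin φ₁ cos φ₂ cos Δλ) = 78.12°
At arrival: θ₂ = atan2(sin Δλ cos φ₁, −cos φ₂ sin φ₁ + sin φ₂ cos φ₁ cos Δλ) = 162.02°
Δθ = θ₂ − θ₁ = +83.9°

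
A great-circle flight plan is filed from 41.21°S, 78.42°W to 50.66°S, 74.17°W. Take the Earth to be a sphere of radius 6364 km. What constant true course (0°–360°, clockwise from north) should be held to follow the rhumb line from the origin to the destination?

Meridional parts: M(φ₁)=-0.7907, M(φ₂)=-1.0287 → ΔM = -0.2380;  Δλ = +0.0742 rad
tan C = Δλ / ΔM = -0.3117 → C = 162.69°

162.7°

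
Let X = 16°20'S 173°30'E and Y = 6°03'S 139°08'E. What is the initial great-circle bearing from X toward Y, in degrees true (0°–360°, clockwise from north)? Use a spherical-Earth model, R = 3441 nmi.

N = sin Δλ·cos φ₂ = -0.5613;  D = cos φ₁ sin φ₂ − sin φ₁ cos φ₂ cos Δλ = +0.1297
initial course = atan2(N, D) = 283.01°

283.0°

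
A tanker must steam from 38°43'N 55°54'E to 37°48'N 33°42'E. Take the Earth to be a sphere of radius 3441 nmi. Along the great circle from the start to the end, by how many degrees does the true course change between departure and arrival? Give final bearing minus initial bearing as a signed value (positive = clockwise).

Initial bearing θ₁ = atan2(sin Δλ cos φ₂, cos φ₁ sin φ₂ − sin φ₁ cos φ₂ cos Δλ) = 273.95°
Final bearing θ₂ = (initial bearing from the destination back to the start) + 180° = 260.10°
Δθ = θ₂ − θ₁ = -13.9°

-13.9°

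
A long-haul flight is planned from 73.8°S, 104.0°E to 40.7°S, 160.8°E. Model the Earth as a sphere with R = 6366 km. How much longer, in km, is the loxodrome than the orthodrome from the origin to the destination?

142 km

Great circle: cos σ = sin φ₁ sin φ₂ + cos φ₁ cos φ₂ cos Δλ,  σ = 0.7347 rad → d_gc = 4677.2 km
Rhumb line: Δψ = +1.1707, q = Δφ/Δψ = 0.4935, d_rh = R√(Δφ²+q²Δλ²) = 4819.0 km
Excess = 4819.0 − 4677.2 = 141.8 ≈ 142 km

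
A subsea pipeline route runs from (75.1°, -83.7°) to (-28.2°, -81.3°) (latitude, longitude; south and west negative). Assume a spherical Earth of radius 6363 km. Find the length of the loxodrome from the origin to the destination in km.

Rhumb course C = atan2(Δλ, Δψ) with Δψ = ln[tan(π/4+φ₂/2)/tan(π/4+φ₁/2)] = -2.5477, Δλ = +0.0419 → C = 179.06°
d = R·|Δφ| / |cos C| = 6363·1.80293 / 0.99986 = 11474 km

11474 km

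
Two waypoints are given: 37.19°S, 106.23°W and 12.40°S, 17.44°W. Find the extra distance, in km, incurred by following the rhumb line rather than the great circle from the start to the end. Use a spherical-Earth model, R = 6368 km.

208 km

Great circle: cos σ = sin φ₁ sin φ₂ + cos φ₁ cos φ₂ cos Δλ,  σ = 1.4240 rad → d_gc = 9068.3 km
Rhumb line: Δψ = +0.4820, q = Δφ/Δψ = 0.8976, d_rh = R√(Δφ²+q²Δλ²) = 9276.6 km
Excess = 9276.6 − 9068.3 = 208.3 ≈ 208 km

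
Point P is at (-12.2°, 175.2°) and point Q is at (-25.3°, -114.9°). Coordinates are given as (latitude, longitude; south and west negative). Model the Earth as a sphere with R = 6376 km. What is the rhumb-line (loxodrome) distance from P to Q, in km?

Rhumb course C = atan2(Δλ, Δψ) with Δψ = ln[tan(π/4+φ₂/2)/tan(π/4+φ₁/2)] = -0.2421, Δλ = +1.2200 → C = 101.22°
d = R·|Δφ| / |cos C| = 6376·0.22864 / 0.19465 = 7489 km

7489 km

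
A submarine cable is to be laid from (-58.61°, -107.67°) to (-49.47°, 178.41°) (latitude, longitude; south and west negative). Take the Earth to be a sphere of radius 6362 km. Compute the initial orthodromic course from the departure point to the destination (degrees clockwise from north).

θ = atan2( sin Δλ·cos φ₂ ,  cos φ₁ sin φ₂ − sin φ₁ cos φ₂ cos Δλ )
  = atan2(-0.6244, -0.2422) = 248.80°

248.8°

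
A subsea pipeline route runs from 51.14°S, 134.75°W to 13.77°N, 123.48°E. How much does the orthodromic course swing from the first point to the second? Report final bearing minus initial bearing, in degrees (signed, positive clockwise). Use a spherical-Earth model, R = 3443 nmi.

Initial bearing θ₁ = atan2(sin Δλ cos φ₂, cos φ₁ sin φ₂ − sin φ₁ cos φ₂ cos Δλ) = 269.70°
Final bearing θ₂ = (initial bearing from the destination back to the start) + 180° = 319.76°
Δθ = θ₂ − θ₁ = +50.1°

+50.1°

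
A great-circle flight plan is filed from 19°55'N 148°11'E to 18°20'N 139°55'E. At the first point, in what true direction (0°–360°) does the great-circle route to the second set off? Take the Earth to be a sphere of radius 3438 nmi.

259.9°

θ = atan2( sin Δλ·cos φ₂ ,  cos φ₁ sin φ₂ − sin φ₁ cos φ₂ cos Δλ )
  = atan2(-0.1365, -0.0243) = 259.92°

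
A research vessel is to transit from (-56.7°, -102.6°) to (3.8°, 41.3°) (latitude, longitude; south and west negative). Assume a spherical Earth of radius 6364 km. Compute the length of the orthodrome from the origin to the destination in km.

13314 km

Haversine: a = sin²(Δφ/2)+cos φ₁ cos φ₂ sin²(Δλ/2) = 0.74901;  σ = 2·atan2(√a,√(1−a))
σ = 119.869° → d = Rσ = 6364·2.09211 = 13314 km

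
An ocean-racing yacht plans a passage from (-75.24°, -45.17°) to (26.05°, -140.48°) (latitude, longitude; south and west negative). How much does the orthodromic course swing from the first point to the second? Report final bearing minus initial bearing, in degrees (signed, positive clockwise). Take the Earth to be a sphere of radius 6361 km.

Initial bearing θ₁ = atan2(sin Δλ cos φ₂, cos φ₁ sin φ₂ − sin φ₁ cos φ₂ cos Δλ) = 272.02°
Final bearing θ₂ = (initial bearing from the destination back to the start) + 180° = 343.54°
Δθ = θ₂ − θ₁ = +71.5°

+71.5°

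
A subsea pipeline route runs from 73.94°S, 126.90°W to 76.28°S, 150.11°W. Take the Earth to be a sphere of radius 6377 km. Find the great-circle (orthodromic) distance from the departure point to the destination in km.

707 km

Haversine: a = sin²(Δφ/2)+cos φ₁ cos φ₂ sin²(Δλ/2) = 0.00307;  σ = 2·atan2(√a,√(1−a))
σ = 6.355° → d = Rσ = 6377·0.11091 = 707 km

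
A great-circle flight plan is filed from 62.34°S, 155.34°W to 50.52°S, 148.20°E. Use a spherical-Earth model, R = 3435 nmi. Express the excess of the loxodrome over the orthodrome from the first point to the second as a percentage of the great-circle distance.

Great circle: σ = 0.5610 rad → d_gc = Rσ = 1927.1 nmi
Rhumb: Δφ = +0.2063, Δλ = -0.9854, Δψ = +0.3768, q = Δφ/Δψ = 0.5475 → d_rh = R√(Δφ²+q²Δλ²) = 1984.0 nmi
Excess = (1984.0 − 1927.1) / 1927.1 = 56.9 / 1927.1 = 2.953% ≈ 3.0%

3.0%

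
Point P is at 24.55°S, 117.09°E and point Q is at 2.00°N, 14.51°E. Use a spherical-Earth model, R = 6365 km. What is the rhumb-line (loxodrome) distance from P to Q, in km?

11453 km

Δψ = ln[tan(π/4+φ₂/2)/tan(π/4+φ₁/2)] = +0.4771;  Δφ = +0.4634 rad,  Δλ = -1.7904 rad
q = Δφ/Δψ = 0.9712
d = R·√(Δφ² + q²Δλ²) = 6365·1.79944 = 11453 km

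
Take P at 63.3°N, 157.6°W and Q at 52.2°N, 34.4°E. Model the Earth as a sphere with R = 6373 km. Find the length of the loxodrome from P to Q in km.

Δψ = ln[tan(π/4+φ₂/2)/tan(π/4+φ₁/2)] = -0.3665;  Δφ = -0.1937 rad,  Δλ = -2.9322 rad
q = Δφ/Δψ = 0.5285
d = R·√(Δφ² + q²Δλ²) = 6373·1.56184 = 9954 km

9954 km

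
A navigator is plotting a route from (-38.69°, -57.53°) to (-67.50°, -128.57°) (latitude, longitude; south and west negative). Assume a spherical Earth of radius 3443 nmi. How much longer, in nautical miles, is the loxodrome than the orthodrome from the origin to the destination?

Great circle: cos σ = sin φ₁ sin φ₂ + cos φ₁ cos φ₂ cos Δλ,  σ = 0.8304 rad → d_gc = 2859.1 nmi
Rhumb line: Δψ = -0.8815, q = Δφ/Δψ = 0.5704, d_rh = R√(Δφ²+q²Δλ²) = 2987.7 nmi
Excess = 2987.7 − 2859.1 = 128.6 ≈ 129 nmi

129 nmi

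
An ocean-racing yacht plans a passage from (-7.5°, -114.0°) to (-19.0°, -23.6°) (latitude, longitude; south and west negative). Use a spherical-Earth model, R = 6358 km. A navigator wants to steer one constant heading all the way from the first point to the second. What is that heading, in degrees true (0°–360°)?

Meridional parts: M(φ₁)=-0.1313, M(φ₂)=-0.3379 → ΔM = -0.2066;  Δλ = +1.5778 rad
tan C = Δλ / ΔM = -7.6373 → C = 97.46°

97.5°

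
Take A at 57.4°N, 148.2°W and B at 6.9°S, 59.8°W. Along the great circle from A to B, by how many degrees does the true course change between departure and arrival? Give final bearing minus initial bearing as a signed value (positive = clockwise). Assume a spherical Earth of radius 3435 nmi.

+52.2°

Initial bearing θ₁ = atan2(sin Δλ cos φ₂, cos φ₁ sin φ₂ − sin φ₁ cos φ₂ cos Δλ) = 95.07°
Final bearing θ₂ = (initial bearing from the destination back to the start) + 180° = 147.28°
Δθ = θ₂ − θ₁ = +52.2°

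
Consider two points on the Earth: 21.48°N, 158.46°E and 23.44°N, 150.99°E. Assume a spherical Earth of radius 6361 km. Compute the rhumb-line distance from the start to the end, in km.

797 km

Δψ = ln[tan(π/4+φ₂/2)/tan(π/4+φ₁/2)] = +0.0370;  Δφ = +0.0342 rad,  Δλ = -0.1304 rad
q = Δφ/Δψ = 0.9241
d = R·√(Δφ² + q²Δλ²) = 6361·0.12524 = 797 km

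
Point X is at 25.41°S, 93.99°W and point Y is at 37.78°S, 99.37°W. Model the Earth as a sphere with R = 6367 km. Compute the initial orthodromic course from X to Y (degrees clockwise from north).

N = sin Δλ·cos φ₂ = -0.0741;  D = cos φ₁ sin φ₂ − sin φ₁ cos φ₂ cos Δλ = -0.2157
initial course = atan2(N, D) = 198.96°

199.0°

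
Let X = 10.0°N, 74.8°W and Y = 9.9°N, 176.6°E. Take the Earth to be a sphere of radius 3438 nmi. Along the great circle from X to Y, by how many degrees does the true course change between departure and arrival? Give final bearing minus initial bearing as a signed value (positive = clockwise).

Initial bearing θ₁ = atan2(sin Δλ cos φ₂, cos φ₁ sin φ₂ − sin φ₁ cos φ₂ cos Δλ) = 283.48°
Final bearing θ₂ = (initial bearing from the destination back to the start) + 180° = 256.44°
Δθ = θ₂ − θ₁ = -27.0°

-27.0°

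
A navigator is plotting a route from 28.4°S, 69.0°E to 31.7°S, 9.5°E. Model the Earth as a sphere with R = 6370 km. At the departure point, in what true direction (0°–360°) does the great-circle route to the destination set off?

250.7°

N = sin Δλ·cos φ₂ = -0.7331;  D = cos φ₁ sin φ₂ − sin φ₁ cos φ₂ cos Δλ = -0.2568
initial course = atan2(N, D) = 250.69°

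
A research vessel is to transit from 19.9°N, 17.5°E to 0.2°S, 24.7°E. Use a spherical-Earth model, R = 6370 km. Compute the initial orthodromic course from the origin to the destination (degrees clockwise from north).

θ = atan2( sin Δλ·cos φ₂ ,  cos φ₁ sin φ₂ − sin φ₁ cos φ₂ cos Δλ )
  = atan2(+0.1253, -0.3410) = 159.82°

159.8°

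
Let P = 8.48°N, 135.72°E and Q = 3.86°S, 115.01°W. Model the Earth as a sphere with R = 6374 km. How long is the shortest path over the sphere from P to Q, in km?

cos σ = sin φ₁ sin φ₂ + cos φ₁ cos φ₂ cos Δλ
      = sin(8.48°)sin(-3.86°) + cos(8.48°)cos(-3.86°)cos(109.27°) = -0.3356
σ = 109.609° → d = Rσ = 6374·1.91304 = 12194 km

12194 km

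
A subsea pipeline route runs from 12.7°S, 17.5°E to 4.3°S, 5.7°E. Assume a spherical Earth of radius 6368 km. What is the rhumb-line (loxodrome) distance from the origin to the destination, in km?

Rhumb course C = atan2(Δλ, Δψ) with Δψ = ln[tan(π/4+φ₂/2)/tan(π/4+φ₁/2)] = +0.1484, Δλ = -0.2059 → C = 305.77°
d = R·|Δφ| / |cos C| = 6368·0.14661 / 0.58454 = 1597 km

1597 km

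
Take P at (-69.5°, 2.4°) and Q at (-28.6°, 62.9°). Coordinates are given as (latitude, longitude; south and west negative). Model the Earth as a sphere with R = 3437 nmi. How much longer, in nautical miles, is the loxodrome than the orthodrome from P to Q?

Great circle: cos σ = sin φ₁ sin φ₂ + cos φ₁ cos φ₂ cos Δλ,  σ = 0.9276 rad → d_gc = 3188.0 nmi
Rhumb line: Δψ = +1.1889, q = Δφ/Δψ = 0.6004, d_rh = R√(Δφ²+q²Δλ²) = 3281.4 nmi
Excess = 3281.4 − 3188.0 = 93.4 ≈ 93 nmi

93 nmi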